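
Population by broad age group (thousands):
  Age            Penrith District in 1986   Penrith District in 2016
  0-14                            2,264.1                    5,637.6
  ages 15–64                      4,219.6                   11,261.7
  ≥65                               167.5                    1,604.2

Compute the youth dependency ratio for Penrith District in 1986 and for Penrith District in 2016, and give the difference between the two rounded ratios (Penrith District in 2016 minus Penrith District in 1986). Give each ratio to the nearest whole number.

Penrith District in 1986: 54
Penrith District in 2016: 50
Difference: -4

Penrith District in 1986: 2,264.1 / 4,219.6 × 100 = 54
Penrith District in 2016: 5,637.6 / 11,261.7 × 100 = 50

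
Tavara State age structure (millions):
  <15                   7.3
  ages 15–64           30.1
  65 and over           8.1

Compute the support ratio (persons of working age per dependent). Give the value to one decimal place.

Support ratio: 2.0

Support ratio = 30.1 / (7.3 + 8.1) = 30.1 / 15.4 = 2.0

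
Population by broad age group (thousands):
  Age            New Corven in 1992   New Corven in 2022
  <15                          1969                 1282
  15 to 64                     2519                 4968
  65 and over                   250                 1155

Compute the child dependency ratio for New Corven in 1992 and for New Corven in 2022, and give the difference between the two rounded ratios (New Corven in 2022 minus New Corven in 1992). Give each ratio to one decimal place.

New Corven in 1992: 78.2
New Corven in 2022: 25.8
Difference: -52.4

New Corven in 1992: 1969 / 2519 × 100 = 78.2
New Corven in 2022: 1282 / 4968 × 100 = 25.8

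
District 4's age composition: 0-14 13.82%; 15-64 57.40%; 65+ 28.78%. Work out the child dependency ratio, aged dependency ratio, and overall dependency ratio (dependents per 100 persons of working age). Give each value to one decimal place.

Youth dependency ratio: 24.1
Old-age dependency ratio: 50.1
Total dependency ratio: 74.2

Youth dependency ratio = 13.82 / 57.40 × 100 = 24.1
Old-age dependency ratio = 28.78 / 57.40 × 100 = 50.1
Total dependency ratio = (13.82 + 28.78) / 57.40 × 100 = 42.60 / 57.40 × 100 = 74.2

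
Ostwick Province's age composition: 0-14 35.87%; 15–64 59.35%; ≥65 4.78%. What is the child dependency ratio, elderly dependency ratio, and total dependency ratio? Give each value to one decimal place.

Youth dependency ratio = 35.87 / 59.35 × 100 = 60.4
Old-age dependency ratio = 4.78 / 59.35 × 100 = 8.1
Total dependency ratio = (35.87 + 4.78) / 59.35 × 100 = 40.65 / 59.35 × 100 = 68.5

Youth dependency ratio: 60.4
Old-age dependency ratio: 8.1
Total dependency ratio: 68.5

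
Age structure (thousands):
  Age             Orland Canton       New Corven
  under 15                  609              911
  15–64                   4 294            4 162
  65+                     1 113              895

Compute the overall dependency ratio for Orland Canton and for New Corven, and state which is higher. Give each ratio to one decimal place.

Orland Canton: 40.1
New Corven: 43.4
Higher: New Corven

Orland Canton: (609 + 1 113) / 4 294 × 100 = 1 722 / 4 294 × 100 = 40.1
New Corven: (911 + 895) / 4 162 × 100 = 1 806 / 4 162 × 100 = 43.4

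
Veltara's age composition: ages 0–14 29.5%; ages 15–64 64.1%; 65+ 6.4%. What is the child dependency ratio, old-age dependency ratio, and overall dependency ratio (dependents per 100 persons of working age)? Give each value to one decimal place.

Youth dependency ratio: 46.0
Old-age dependency ratio: 10.0
Total dependency ratio: 56.0

Youth dependency ratio = 29.5 / 64.1 × 100 = 46.0
Old-age dependency ratio = 6.4 / 64.1 × 100 = 10.0
Total dependency ratio = (29.5 + 6.4) / 64.1 × 100 = 35.9 / 64.1 × 100 = 56.0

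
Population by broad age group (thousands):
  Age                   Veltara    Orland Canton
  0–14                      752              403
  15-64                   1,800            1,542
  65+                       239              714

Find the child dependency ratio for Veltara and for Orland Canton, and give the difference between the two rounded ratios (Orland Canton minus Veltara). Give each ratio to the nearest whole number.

Veltara: 752 / 1,800 × 100 = 42
Orland Canton: 403 / 1,542 × 100 = 26

Veltara: 42
Orland Canton: 26
Difference: -16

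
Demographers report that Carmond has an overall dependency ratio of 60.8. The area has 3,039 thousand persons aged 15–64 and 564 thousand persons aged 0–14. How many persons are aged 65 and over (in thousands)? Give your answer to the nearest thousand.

Total dependency ratio = (youth + elderly) / working-age × 100
60.8 = (564 + E) / 3,039 × 100
⇒ 1,284

Aged 65 and over: 1,284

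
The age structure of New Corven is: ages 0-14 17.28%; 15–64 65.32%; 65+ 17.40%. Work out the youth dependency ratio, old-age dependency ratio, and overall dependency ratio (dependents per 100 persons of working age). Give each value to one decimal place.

Youth dependency ratio: 26.5
Old-age dependency ratio: 26.6
Total dependency ratio: 53.1

Youth dependency ratio = 17.28 / 65.32 × 100 = 26.5
Old-age dependency ratio = 17.40 / 65.32 × 100 = 26.6
Total dependency ratio = (17.28 + 17.40) / 65.32 × 100 = 34.68 / 65.32 × 100 = 53.1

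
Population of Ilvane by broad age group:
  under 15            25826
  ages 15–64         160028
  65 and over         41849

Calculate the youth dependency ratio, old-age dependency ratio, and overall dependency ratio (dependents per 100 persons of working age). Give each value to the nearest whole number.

Youth dependency ratio: 16
Old-age dependency ratio: 26
Total dependency ratio: 42

Youth dependency ratio = 25826 / 160028 × 100 = 16
Old-age dependency ratio = 41849 / 160028 × 100 = 26
Total dependency ratio = (25826 + 41849) / 160028 × 100 = 67675 / 160028 × 100 = 42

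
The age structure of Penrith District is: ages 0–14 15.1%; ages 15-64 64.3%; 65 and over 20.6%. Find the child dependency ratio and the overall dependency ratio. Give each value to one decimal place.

Youth dependency ratio = 15.1 / 64.3 × 100 = 23.5
Total dependency ratio = (15.1 + 20.6) / 64.3 × 100 = 35.7 / 64.3 × 100 = 55.5

Youth dependency ratio: 23.5
Total dependency ratio: 55.5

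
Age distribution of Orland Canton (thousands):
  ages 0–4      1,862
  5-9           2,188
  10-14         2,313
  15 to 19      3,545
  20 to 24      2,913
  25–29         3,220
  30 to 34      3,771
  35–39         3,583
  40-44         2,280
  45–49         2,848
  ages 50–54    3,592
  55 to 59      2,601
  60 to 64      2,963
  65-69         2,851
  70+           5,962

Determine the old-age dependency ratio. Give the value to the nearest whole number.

0–14: 1,862 + 2,188 + 2,313 = 6,363
15–64: 3,545 + 2,913 + 3,220 + 3,771 + 3,583 + 2,280 + 2,848 + 3,592 + 2,601 + 2,963 = 31,316
65+: 2,851 + 5,962 = 8,813
Old-age dependency ratio = 8,813 / 31,316 × 100 = 28

Old-age dependency ratio: 28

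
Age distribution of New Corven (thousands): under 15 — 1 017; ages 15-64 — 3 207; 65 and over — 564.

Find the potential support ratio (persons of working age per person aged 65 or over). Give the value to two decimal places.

Potential support ratio = 3 207 / 564 = 5.69

Potential support ratio: 5.69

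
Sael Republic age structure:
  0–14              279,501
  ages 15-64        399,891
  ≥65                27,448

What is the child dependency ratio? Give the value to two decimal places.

Youth dependency ratio: 69.89

Youth dependency ratio = 279,501 / 399,891 × 100 = 69.89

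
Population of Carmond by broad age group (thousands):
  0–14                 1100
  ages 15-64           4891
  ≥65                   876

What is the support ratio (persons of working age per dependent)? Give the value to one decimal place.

Support ratio: 2.5

Support ratio = 4891 / (1100 + 876) = 4891 / 1976 = 2.5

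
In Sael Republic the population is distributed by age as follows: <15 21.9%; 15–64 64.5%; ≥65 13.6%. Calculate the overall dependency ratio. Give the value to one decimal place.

Total dependency ratio: 55.0

Total dependency ratio = (21.9 + 13.6) / 64.5 × 100 = 35.5 / 64.5 × 100 = 55.0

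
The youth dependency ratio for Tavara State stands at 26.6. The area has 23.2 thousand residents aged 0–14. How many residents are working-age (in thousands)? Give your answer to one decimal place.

Working-age: 87.2

Youth dependency ratio = youth / working-age × 100
26.6 = 23.2 / W × 100
⇒ 87.2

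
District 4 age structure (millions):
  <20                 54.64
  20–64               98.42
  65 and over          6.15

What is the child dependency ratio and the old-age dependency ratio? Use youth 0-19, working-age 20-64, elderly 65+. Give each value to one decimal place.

Youth dependency ratio: 55.5
Old-age dependency ratio: 6.2

Youth dependency ratio = 54.64 / 98.42 × 100 = 55.5
Old-age dependency ratio = 6.15 / 98.42 × 100 = 6.2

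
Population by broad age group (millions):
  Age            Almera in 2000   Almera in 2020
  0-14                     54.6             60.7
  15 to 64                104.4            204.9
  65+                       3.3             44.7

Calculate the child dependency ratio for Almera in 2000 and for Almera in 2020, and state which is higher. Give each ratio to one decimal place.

Almera in 2000: 52.3
Almera in 2020: 29.6
Higher: Almera in 2000

Almera in 2000: 54.6 / 104.4 × 100 = 52.3
Almera in 2020: 60.7 / 204.9 × 100 = 29.6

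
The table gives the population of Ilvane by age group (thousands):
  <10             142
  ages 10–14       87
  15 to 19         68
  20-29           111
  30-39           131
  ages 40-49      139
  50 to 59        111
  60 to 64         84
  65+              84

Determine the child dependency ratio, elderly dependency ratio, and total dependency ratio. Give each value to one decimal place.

Youth dependency ratio: 35.6
Old-age dependency ratio: 13.0
Total dependency ratio: 48.6

0–14: 142 + 87 = 229
15–64: 68 + 111 + 131 + 139 + 111 + 84 = 644
65+: 84
Youth dependency ratio = 229 / 644 × 100 = 35.6
Old-age dependency ratio = 84 / 644 × 100 = 13.0
Total dependency ratio = (229 + 84) / 644 × 100 = 313 / 644 × 100 = 48.6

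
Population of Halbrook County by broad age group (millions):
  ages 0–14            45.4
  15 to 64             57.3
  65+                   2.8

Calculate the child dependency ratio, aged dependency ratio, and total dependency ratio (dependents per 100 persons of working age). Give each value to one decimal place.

Youth dependency ratio: 79.2
Old-age dependency ratio: 4.9
Total dependency ratio: 84.1

Youth dependency ratio = 45.4 / 57.3 × 100 = 79.2
Old-age dependency ratio = 2.8 / 57.3 × 100 = 4.9
Total dependency ratio = (45.4 + 2.8) / 57.3 × 100 = 48.2 / 57.3 × 100 = 84.1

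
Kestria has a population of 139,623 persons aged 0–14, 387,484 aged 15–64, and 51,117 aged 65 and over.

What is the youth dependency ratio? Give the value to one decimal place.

Youth dependency ratio = 139,623 / 387,484 × 100 = 36.0

Youth dependency ratio: 36.0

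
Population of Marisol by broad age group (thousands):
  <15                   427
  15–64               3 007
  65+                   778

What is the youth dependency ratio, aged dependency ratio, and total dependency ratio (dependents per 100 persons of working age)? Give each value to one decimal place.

Youth dependency ratio: 14.2
Old-age dependency ratio: 25.9
Total dependency ratio: 40.1

Youth dependency ratio = 427 / 3 007 × 100 = 14.2
Old-age dependency ratio = 778 / 3 007 × 100 = 25.9
Total dependency ratio = (427 + 778) / 3 007 × 100 = 1 205 / 3 007 × 100 = 40.1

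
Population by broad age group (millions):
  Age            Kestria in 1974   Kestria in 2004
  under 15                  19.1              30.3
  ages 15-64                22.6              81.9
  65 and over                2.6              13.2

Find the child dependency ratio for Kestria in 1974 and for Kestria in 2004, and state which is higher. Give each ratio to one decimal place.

Kestria in 1974: 84.5
Kestria in 2004: 37.0
Higher: Kestria in 1974

Kestria in 1974: 19.1 / 22.6 × 100 = 84.5
Kestria in 2004: 30.3 / 81.9 × 100 = 37.0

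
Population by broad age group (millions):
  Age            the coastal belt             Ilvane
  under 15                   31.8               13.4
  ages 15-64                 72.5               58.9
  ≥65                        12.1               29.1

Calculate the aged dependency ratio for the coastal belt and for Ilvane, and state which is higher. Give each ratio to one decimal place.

the coastal belt: 12.1 / 72.5 × 100 = 16.7
Ilvane: 29.1 / 58.9 × 100 = 49.4

the coastal belt: 16.7
Ilvane: 49.4
Higher: Ilvane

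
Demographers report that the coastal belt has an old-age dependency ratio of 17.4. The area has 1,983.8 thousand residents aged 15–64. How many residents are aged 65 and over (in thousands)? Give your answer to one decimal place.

Aged 65 and over: 345.2

Old-age dependency ratio = elderly / working-age × 100
17.4 = E / 1,983.8 × 100
⇒ 345.2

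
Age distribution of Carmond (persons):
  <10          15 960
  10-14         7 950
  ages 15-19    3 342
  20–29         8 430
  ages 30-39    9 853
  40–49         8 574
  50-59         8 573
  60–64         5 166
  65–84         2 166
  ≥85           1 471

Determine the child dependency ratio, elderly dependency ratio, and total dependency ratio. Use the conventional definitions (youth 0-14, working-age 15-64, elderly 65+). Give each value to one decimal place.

Youth dependency ratio: 54.4
Old-age dependency ratio: 8.3
Total dependency ratio: 62.7

0–14: 15 960 + 7 950 = 23 910
15–64: 3 342 + 8 430 + 9 853 + 8 574 + 8 573 + 5 166 = 43 938
65+: 2 166 + 1 471 = 3 637
Youth dependency ratio = 23 910 / 43 938 × 100 = 54.4
Old-age dependency ratio = 3 637 / 43 938 × 100 = 8.3
Total dependency ratio = (23 910 + 3 637) / 43 938 × 100 = 27 547 / 43 938 × 100 = 62.7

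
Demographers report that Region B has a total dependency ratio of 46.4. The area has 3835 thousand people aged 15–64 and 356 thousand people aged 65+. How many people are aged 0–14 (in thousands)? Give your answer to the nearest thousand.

Total dependency ratio = (youth + elderly) / working-age × 100
46.4 = (Y + 356) / 3835 × 100
⇒ 1423

Aged 0–14: 1423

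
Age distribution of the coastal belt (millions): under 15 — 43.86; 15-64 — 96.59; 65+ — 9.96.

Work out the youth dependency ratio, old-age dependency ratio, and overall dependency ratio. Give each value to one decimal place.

Youth dependency ratio = 43.86 / 96.59 × 100 = 45.4
Old-age dependency ratio = 9.96 / 96.59 × 100 = 10.3
Total dependency ratio = (43.86 + 9.96) / 96.59 × 100 = 53.82 / 96.59 × 100 = 55.7

Youth dependency ratio: 45.4
Old-age dependency ratio: 10.3
Total dependency ratio: 55.7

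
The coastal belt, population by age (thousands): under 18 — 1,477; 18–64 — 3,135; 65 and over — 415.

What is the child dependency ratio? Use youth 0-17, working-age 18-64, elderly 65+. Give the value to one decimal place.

Youth dependency ratio: 47.1

Youth dependency ratio = 1,477 / 3,135 × 100 = 47.1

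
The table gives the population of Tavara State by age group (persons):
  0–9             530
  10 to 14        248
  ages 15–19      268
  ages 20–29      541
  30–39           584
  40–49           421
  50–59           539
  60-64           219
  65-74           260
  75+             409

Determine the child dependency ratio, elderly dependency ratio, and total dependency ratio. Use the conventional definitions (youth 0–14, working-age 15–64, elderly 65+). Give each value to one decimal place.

Youth dependency ratio: 30.2
Old-age dependency ratio: 26.0
Total dependency ratio: 56.3

0–14: 530 + 248 = 778
15–64: 268 + 541 + 584 + 421 + 539 + 219 = 2 572
65+: 260 + 409 = 669
Youth dependency ratio = 778 / 2 572 × 100 = 30.2
Old-age dependency ratio = 669 / 2 572 × 100 = 26.0
Total dependency ratio = (778 + 669) / 2 572 × 100 = 1 447 / 2 572 × 100 = 56.3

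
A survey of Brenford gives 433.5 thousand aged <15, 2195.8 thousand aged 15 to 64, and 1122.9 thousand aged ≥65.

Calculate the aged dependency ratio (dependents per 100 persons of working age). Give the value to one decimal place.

Old-age dependency ratio = 1122.9 / 2195.8 × 100 = 51.1

Old-age dependency ratio: 51.1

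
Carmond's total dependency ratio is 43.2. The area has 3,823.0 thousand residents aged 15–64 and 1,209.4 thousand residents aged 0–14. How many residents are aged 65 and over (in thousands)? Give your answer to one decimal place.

Total dependency ratio = (youth + elderly) / working-age × 100
43.2 = (1,209.4 + E) / 3,823.0 × 100
⇒ 442.1

Aged 65 and over: 442.1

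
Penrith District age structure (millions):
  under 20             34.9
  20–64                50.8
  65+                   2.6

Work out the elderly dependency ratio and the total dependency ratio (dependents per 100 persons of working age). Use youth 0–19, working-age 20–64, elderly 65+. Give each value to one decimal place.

Old-age dependency ratio: 5.1
Total dependency ratio: 73.8

Old-age dependency ratio = 2.6 / 50.8 × 100 = 5.1
Total dependency ratio = (34.9 + 2.6) / 50.8 × 100 = 37.5 / 50.8 × 100 = 73.8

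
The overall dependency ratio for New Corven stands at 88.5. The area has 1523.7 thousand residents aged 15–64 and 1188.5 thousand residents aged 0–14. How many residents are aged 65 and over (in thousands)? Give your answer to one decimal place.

Aged 65 and over: 160.0

Total dependency ratio = (youth + elderly) / working-age × 100
88.5 = (1188.5 + E) / 1523.7 × 100
⇒ 160.0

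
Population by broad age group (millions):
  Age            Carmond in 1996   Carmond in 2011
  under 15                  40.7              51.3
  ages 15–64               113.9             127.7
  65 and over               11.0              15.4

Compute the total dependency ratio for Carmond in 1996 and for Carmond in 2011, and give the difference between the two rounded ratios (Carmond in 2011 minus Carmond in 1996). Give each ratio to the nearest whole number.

Carmond in 1996: 45
Carmond in 2011: 52
Difference: +7

Carmond in 1996: (40.7 + 11.0) / 113.9 × 100 = 51.7 / 113.9 × 100 = 45
Carmond in 2011: (51.3 + 15.4) / 127.7 × 100 = 66.7 / 127.7 × 100 = 52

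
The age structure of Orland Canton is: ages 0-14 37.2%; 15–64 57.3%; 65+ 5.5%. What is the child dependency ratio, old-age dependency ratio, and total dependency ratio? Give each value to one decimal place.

Youth dependency ratio = 37.2 / 57.3 × 100 = 64.9
Old-age dependency ratio = 5.5 / 57.3 × 100 = 9.6
Total dependency ratio = (37.2 + 5.5) / 57.3 × 100 = 42.7 / 57.3 × 100 = 74.5

Youth dependency ratio: 64.9
Old-age dependency ratio: 9.6
Total dependency ratio: 74.5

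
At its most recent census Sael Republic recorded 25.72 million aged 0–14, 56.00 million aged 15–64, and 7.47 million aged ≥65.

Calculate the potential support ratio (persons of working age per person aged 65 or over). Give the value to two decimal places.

Potential support ratio: 7.50

Potential support ratio = 56.00 / 7.47 = 7.50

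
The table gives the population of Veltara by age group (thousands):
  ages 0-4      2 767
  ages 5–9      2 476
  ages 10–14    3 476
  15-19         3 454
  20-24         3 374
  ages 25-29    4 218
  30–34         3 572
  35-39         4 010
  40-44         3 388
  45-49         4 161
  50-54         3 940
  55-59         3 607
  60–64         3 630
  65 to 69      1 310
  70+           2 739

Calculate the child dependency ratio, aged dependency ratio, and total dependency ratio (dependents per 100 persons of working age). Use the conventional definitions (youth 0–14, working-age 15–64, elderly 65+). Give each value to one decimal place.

0–14: 2 767 + 2 476 + 3 476 = 8 719
15–64: 3 454 + 3 374 + 4 218 + 3 572 + 4 010 + 3 388 + 4 161 + 3 940 + 3 607 + 3 630 = 37 354
65+: 1 310 + 2 739 = 4 049
Youth dependency ratio = 8 719 / 37 354 × 100 = 23.3
Old-age dependency ratio = 4 049 / 37 354 × 100 = 10.8
Total dependency ratio = (8 719 + 4 049) / 37 354 × 100 = 12 768 / 37 354 × 100 = 34.2

Youth dependency ratio: 23.3
Old-age dependency ratio: 10.8
Total dependency ratio: 34.2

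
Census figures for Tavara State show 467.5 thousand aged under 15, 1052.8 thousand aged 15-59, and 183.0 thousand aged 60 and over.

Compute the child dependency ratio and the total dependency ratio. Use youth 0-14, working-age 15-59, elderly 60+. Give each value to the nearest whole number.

Youth dependency ratio = 467.5 / 1052.8 × 100 = 44
Total dependency ratio = (467.5 + 183.0) / 1052.8 × 100 = 650.5 / 1052.8 × 100 = 62

Youth dependency ratio: 44
Total dependency ratio: 62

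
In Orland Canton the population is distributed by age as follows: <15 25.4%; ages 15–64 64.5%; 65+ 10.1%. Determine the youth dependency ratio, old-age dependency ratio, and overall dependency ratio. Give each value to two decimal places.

Youth dependency ratio: 39.38
Old-age dependency ratio: 15.66
Total dependency ratio: 55.04

Youth dependency ratio = 25.4 / 64.5 × 100 = 39.38
Old-age dependency ratio = 10.1 / 64.5 × 100 = 15.66
Total dependency ratio = (25.4 + 10.1) / 64.5 × 100 = 35.5 / 64.5 × 100 = 55.04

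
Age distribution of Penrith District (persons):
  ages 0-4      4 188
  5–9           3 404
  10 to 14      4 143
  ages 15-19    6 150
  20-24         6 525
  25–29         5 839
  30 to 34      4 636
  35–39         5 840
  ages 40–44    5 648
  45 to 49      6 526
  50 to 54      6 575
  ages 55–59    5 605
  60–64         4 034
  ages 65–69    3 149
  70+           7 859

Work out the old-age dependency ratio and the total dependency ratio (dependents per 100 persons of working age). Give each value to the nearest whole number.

0–14: 4 188 + 3 404 + 4 143 = 11 735
15–64: 6 150 + 6 525 + 5 839 + 4 636 + 5 840 + 5 648 + 6 526 + 6 575 + 5 605 + 4 034 = 57 378
65+: 3 149 + 7 859 = 11 008
Old-age dependency ratio = 11 008 / 57 378 × 100 = 19
Total dependency ratio = (11 735 + 11 008) / 57 378 × 100 = 22 743 / 57 378 × 100 = 40

Old-age dependency ratio: 19
Total dependency ratio: 40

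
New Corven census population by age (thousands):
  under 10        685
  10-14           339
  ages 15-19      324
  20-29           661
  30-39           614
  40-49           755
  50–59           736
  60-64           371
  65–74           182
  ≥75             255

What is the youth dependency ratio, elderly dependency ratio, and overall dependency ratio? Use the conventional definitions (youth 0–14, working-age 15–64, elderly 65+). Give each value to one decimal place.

Youth dependency ratio: 29.6
Old-age dependency ratio: 12.6
Total dependency ratio: 42.2

0–14: 685 + 339 = 1024
15–64: 324 + 661 + 614 + 755 + 736 + 371 = 3461
65+: 182 + 255 = 437
Youth dependency ratio = 1024 / 3461 × 100 = 29.6
Old-age dependency ratio = 437 / 3461 × 100 = 12.6
Total dependency ratio = (1024 + 437) / 3461 × 100 = 1461 / 3461 × 100 = 42.2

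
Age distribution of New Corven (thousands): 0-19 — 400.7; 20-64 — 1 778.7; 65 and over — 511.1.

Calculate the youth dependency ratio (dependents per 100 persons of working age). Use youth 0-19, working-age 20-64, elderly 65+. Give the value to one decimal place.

Youth dependency ratio = 400.7 / 1 778.7 × 100 = 22.5

Youth dependency ratio: 22.5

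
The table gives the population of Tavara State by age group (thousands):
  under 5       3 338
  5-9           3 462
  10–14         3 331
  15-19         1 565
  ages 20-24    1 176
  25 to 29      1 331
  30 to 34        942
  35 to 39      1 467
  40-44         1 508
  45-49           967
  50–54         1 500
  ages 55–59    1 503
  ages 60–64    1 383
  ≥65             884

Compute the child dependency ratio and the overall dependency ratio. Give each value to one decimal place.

0–14: 3 338 + 3 462 + 3 331 = 10 131
15–64: 1 565 + 1 176 + 1 331 + 942 + 1 467 + 1 508 + 967 + 1 500 + 1 503 + 1 383 = 13 342
65+: 884
Youth dependency ratio = 10 131 / 13 342 × 100 = 75.9
Total dependency ratio = (10 131 + 884) / 13 342 × 100 = 11 015 / 13 342 × 100 = 82.6

Youth dependency ratio: 75.9
Total dependency ratio: 82.6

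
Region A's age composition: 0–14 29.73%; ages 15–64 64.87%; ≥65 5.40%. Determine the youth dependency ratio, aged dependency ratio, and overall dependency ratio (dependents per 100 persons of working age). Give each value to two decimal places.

Youth dependency ratio = 29.73 / 64.87 × 100 = 45.83
Old-age dependency ratio = 5.40 / 64.87 × 100 = 8.32
Total dependency ratio = (29.73 + 5.40) / 64.87 × 100 = 35.13 / 64.87 × 100 = 54.15

Youth dependency ratio: 45.83
Old-age dependency ratio: 8.32
Total dependency ratio: 54.15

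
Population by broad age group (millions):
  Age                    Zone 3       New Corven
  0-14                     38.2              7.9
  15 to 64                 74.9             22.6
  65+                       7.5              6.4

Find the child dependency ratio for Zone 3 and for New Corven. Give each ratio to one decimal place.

Zone 3: 51.0
New Corven: 35.0

Zone 3: 38.2 / 74.9 × 100 = 51.0
New Corven: 7.9 / 22.6 × 100 = 35.0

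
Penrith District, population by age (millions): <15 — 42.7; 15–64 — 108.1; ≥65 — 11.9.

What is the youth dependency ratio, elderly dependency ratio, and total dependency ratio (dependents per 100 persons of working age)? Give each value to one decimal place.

Youth dependency ratio = 42.7 / 108.1 × 100 = 39.5
Old-age dependency ratio = 11.9 / 108.1 × 100 = 11.0
Total dependency ratio = (42.7 + 11.9) / 108.1 × 100 = 54.6 / 108.1 × 100 = 50.5

Youth dependency ratio: 39.5
Old-age dependency ratio: 11.0
Total dependency ratio: 50.5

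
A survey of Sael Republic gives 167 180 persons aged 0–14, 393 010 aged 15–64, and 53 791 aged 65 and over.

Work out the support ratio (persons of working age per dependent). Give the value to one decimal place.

Support ratio = 393 010 / (167 180 + 53 791) = 393 010 / 220 971 = 1.8

Support ratio: 1.8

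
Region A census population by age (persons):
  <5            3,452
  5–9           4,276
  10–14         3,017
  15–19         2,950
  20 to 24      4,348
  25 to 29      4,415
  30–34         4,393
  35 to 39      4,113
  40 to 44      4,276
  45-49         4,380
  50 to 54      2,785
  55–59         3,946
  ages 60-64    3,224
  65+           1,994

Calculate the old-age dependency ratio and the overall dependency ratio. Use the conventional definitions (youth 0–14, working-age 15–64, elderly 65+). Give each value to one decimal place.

0–14: 3,452 + 4,276 + 3,017 = 10,745
15–64: 2,950 + 4,348 + 4,415 + 4,393 + 4,113 + 4,276 + 4,380 + 2,785 + 3,946 + 3,224 = 38,830
65+: 1,994
Old-age dependency ratio = 1,994 / 38,830 × 100 = 5.1
Total dependency ratio = (10,745 + 1,994) / 38,830 × 100 = 12,739 / 38,830 × 100 = 32.8

Old-age dependency ratio: 5.1
Total dependency ratio: 32.8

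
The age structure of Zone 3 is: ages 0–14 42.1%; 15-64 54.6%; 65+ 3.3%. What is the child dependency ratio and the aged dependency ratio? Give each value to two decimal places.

Youth dependency ratio: 77.11
Old-age dependency ratio: 6.04

Youth dependency ratio = 42.1 / 54.6 × 100 = 77.11
Old-age dependency ratio = 3.3 / 54.6 × 100 = 6.04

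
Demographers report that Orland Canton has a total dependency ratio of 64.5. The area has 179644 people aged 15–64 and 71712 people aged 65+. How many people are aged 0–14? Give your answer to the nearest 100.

Total dependency ratio = (youth + elderly) / working-age × 100
64.5 = (Y + 71712) / 179644 × 100
⇒ 44200

Aged 0–14: 44200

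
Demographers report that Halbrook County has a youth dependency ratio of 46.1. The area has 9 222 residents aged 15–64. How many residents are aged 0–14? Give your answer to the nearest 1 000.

Aged 0–14: 4 000

Youth dependency ratio = youth / working-age × 100
46.1 = Y / 9 222 × 100
⇒ 4 000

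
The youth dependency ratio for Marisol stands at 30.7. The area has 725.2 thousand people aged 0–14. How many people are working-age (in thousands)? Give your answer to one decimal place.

Youth dependency ratio = youth / working-age × 100
30.7 = 725.2 / W × 100
⇒ 2,362.2

Working-age: 2,362.2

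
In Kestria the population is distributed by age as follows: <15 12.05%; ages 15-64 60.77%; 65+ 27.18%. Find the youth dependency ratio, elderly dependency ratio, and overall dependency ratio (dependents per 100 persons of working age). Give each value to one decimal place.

Youth dependency ratio = 12.05 / 60.77 × 100 = 19.8
Old-age dependency ratio = 27.18 / 60.77 × 100 = 44.7
Total dependency ratio = (12.05 + 27.18) / 60.77 × 100 = 39.23 / 60.77 × 100 = 64.6

Youth dependency ratio: 19.8
Old-age dependency ratio: 44.7
Total dependency ratio: 64.6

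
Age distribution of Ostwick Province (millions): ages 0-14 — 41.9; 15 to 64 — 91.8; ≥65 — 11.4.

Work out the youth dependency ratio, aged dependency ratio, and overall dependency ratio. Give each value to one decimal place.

Youth dependency ratio = 41.9 / 91.8 × 100 = 45.6
Old-age dependency ratio = 11.4 / 91.8 × 100 = 12.4
Total dependency ratio = (41.9 + 11.4) / 91.8 × 100 = 53.3 / 91.8 × 100 = 58.1

Youth dependency ratio: 45.6
Old-age dependency ratio: 12.4
Total dependency ratio: 58.1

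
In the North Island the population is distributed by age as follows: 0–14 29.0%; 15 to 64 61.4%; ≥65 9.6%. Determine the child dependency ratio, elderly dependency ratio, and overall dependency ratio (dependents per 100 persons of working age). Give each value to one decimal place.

Youth dependency ratio: 47.2
Old-age dependency ratio: 15.6
Total dependency ratio: 62.9

Youth dependency ratio = 29.0 / 61.4 × 100 = 47.2
Old-age dependency ratio = 9.6 / 61.4 × 100 = 15.6
Total dependency ratio = (29.0 + 9.6) / 61.4 × 100 = 38.6 / 61.4 × 100 = 62.9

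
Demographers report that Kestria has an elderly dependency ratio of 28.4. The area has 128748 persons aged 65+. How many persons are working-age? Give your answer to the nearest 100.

Old-age dependency ratio = elderly / working-age × 100
28.4 = 128748 / W × 100
⇒ 453300

Working-age: 453300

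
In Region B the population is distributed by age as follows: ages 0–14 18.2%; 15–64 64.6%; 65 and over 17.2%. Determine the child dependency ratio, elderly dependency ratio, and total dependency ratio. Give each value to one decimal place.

Youth dependency ratio: 28.2
Old-age dependency ratio: 26.6
Total dependency ratio: 54.8

Youth dependency ratio = 18.2 / 64.6 × 100 = 28.2
Old-age dependency ratio = 17.2 / 64.6 × 100 = 26.6
Total dependency ratio = (18.2 + 17.2) / 64.6 × 100 = 35.4 / 64.6 × 100 = 54.8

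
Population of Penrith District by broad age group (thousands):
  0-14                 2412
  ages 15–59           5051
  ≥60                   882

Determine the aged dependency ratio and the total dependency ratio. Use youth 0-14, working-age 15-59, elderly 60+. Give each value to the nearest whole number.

Old-age dependency ratio = 882 / 5051 × 100 = 17
Total dependency ratio = (2412 + 882) / 5051 × 100 = 3294 / 5051 × 100 = 65

Old-age dependency ratio: 17
Total dependency ratio: 65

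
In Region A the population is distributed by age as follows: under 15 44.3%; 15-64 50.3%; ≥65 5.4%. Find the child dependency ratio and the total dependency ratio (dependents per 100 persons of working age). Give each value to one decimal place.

Youth dependency ratio: 88.1
Total dependency ratio: 98.8

Youth dependency ratio = 44.3 / 50.3 × 100 = 88.1
Total dependency ratio = (44.3 + 5.4) / 50.3 × 100 = 49.7 / 50.3 × 100 = 98.8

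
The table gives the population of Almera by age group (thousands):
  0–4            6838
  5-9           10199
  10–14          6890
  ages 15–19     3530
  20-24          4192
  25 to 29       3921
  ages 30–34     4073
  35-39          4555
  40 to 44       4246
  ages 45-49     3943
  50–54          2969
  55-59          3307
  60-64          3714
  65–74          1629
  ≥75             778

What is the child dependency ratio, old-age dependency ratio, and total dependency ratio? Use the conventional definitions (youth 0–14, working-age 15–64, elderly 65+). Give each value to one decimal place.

Youth dependency ratio: 62.2
Old-age dependency ratio: 6.3
Total dependency ratio: 68.5

0–14: 6838 + 10199 + 6890 = 23927
15–64: 3530 + 4192 + 3921 + 4073 + 4555 + 4246 + 3943 + 2969 + 3307 + 3714 = 38450
65+: 1629 + 778 = 2407
Youth dependency ratio = 23927 / 38450 × 100 = 62.2
Old-age dependency ratio = 2407 / 38450 × 100 = 6.3
Total dependency ratio = (23927 + 2407) / 38450 × 100 = 26334 / 38450 × 100 = 68.5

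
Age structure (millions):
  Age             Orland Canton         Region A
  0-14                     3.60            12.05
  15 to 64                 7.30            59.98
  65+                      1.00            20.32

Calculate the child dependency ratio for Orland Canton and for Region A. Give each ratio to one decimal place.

Orland Canton: 3.60 / 7.30 × 100 = 49.3
Region A: 12.05 / 59.98 × 100 = 20.1

Orland Canton: 49.3
Region A: 20.1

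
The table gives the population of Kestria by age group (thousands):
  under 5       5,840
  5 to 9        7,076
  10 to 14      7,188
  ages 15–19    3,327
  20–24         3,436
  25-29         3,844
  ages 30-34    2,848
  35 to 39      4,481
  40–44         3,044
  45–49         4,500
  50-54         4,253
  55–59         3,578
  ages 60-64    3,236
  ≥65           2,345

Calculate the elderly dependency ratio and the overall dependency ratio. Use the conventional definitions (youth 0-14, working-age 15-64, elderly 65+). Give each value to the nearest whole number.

0–14: 5,840 + 7,076 + 7,188 = 20,104
15–64: 3,327 + 3,436 + 3,844 + 2,848 + 4,481 + 3,044 + 4,500 + 4,253 + 3,578 + 3,236 = 36,547
65+: 2,345
Old-age dependency ratio = 2,345 / 36,547 × 100 = 6
Total dependency ratio = (20,104 + 2,345) / 36,547 × 100 = 22,449 / 36,547 × 100 = 61

Old-age dependency ratio: 6
Total dependency ratio: 61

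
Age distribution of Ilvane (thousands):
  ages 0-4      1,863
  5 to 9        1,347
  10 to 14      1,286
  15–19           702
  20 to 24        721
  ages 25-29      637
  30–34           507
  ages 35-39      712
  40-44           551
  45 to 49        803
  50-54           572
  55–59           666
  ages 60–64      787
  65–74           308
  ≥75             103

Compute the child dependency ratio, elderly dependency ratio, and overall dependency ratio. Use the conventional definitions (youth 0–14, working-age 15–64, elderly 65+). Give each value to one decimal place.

0–14: 1,863 + 1,347 + 1,286 = 4,496
15–64: 702 + 721 + 637 + 507 + 712 + 551 + 803 + 572 + 666 + 787 = 6,658
65+: 308 + 103 = 411
Youth dependency ratio = 4,496 / 6,658 × 100 = 67.5
Old-age dependency ratio = 411 / 6,658 × 100 = 6.2
Total dependency ratio = (4,496 + 411) / 6,658 × 100 = 4,907 / 6,658 × 100 = 73.7

Youth dependency ratio: 67.5
Old-age dependency ratio: 6.2
Total dependency ratio: 73.7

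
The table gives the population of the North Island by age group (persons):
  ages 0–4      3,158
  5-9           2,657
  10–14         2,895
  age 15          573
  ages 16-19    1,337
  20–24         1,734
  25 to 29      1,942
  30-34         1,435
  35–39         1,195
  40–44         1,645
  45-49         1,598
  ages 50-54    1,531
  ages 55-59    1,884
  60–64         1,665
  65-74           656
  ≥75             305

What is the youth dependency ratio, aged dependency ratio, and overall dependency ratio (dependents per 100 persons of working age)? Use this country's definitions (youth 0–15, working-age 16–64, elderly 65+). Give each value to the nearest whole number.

0–15: 3,158 + 2,657 + 2,895 + 573 = 9,283
16–64: 1,337 + 1,734 + 1,942 + 1,435 + 1,195 + 1,645 + 1,598 + 1,531 + 1,884 + 1,665 = 15,966
65+: 656 + 305 = 961
Youth dependency ratio = 9,283 / 15,966 × 100 = 58
Old-age dependency ratio = 961 / 15,966 × 100 = 6
Total dependency ratio = (9,283 + 961) / 15,966 × 100 = 10,244 / 15,966 × 100 = 64

Youth dependency ratio: 58
Old-age dependency ratio: 6
Total dependency ratio: 64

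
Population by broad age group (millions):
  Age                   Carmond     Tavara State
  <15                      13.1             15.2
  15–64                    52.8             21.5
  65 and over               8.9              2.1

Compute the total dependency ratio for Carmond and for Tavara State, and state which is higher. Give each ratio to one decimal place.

Carmond: 41.7
Tavara State: 80.5
Higher: Tavara State

Carmond: (13.1 + 8.9) / 52.8 × 100 = 22.0 / 52.8 × 100 = 41.7
Tavara State: (15.2 + 2.1) / 21.5 × 100 = 17.3 / 21.5 × 100 = 80.5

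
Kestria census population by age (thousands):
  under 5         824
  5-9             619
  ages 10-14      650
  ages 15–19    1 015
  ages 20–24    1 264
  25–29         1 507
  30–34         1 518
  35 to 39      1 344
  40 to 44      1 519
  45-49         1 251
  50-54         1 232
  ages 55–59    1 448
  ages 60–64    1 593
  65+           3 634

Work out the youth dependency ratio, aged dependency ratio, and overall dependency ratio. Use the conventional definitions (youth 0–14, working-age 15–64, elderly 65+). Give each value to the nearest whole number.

Youth dependency ratio: 15
Old-age dependency ratio: 27
Total dependency ratio: 42

0–14: 824 + 619 + 650 = 2 093
15–64: 1 015 + 1 264 + 1 507 + 1 518 + 1 344 + 1 519 + 1 251 + 1 232 + 1 448 + 1 593 = 13 691
65+: 3 634
Youth dependency ratio = 2 093 / 13 691 × 100 = 15
Old-age dependency ratio = 3 634 / 13 691 × 100 = 27
Total dependency ratio = (2 093 + 3 634) / 13 691 × 100 = 5 727 / 13 691 × 100 = 42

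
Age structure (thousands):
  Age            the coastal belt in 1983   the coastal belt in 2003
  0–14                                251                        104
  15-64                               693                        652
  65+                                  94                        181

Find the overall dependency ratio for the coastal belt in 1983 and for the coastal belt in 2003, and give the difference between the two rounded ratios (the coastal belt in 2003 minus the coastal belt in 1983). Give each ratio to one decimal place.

the coastal belt in 1983: (251 + 94) / 693 × 100 = 345 / 693 × 100 = 49.8
the coastal belt in 2003: (104 + 181) / 652 × 100 = 285 / 652 × 100 = 43.7

the coastal belt in 1983: 49.8
the coastal belt in 2003: 43.7
Difference: -6.1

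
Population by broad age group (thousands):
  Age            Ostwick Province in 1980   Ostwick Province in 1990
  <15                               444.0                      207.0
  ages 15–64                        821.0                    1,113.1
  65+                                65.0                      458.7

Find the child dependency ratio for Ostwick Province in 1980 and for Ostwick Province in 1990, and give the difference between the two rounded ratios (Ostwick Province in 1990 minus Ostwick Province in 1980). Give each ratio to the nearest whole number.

Ostwick Province in 1980: 444.0 / 821.0 × 100 = 54
Ostwick Province in 1990: 207.0 / 1,113.1 × 100 = 19

Ostwick Province in 1980: 54
Ostwick Province in 1990: 19
Difference: -35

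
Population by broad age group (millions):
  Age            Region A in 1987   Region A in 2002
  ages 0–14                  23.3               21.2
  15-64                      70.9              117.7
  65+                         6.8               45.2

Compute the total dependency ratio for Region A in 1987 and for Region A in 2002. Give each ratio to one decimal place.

Region A in 1987: (23.3 + 6.8) / 70.9 × 100 = 30.1 / 70.9 × 100 = 42.5
Region A in 2002: (21.2 + 45.2) / 117.7 × 100 = 66.4 / 117.7 × 100 = 56.4

Region A in 1987: 42.5
Region A in 2002: 56.4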